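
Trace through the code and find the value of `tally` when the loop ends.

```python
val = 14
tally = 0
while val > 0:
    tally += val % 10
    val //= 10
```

Let's trace through this code step by step.

Initialize: val = 14
Initialize: tally = 0
Entering loop: while val > 0:
After iteration 1: val = 1, tally = 4
After iteration 2: val = 0, tally = 5
Loop ends.

Final answer: 5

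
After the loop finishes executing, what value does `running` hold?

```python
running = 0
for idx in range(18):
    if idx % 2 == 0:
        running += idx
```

Let's trace through this code step by step.

Initialize: running = 0
Entering loop: for idx in range(18):
After iteration 1: idx = 0, running = 0
After iteration 2: idx = 1, running = 0
After iteration 3: idx = 2, running = 2
After iteration 4: idx = 3, running = 2
After iteration 5: idx = 4, running = 6
After iteration 6: idx = 5, running = 6
After iteration 7: idx = 6, running = 12
After iteration 8: idx = 7, running = 12
After iteration 9: idx = 8, running = 20
After iteration 10: idx = 9, running = 20
After iteration 11: idx = 10, running = 30
After iteration 12: idx = 11, running = 30
After iteration 13: idx = 12, running = 42
After iteration 14: idx = 13, running = 42
After iteration 15: idx = 14, running = 56
After iteration 16: idx = 15, running = 56
After iteration 17: idx = 16, running = 72
After iteration 18: idx = 17, running = 72
Loop ends.

Final answer: 72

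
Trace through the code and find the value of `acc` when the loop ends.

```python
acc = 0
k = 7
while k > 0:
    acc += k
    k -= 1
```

Let's trace through this code step by step.

Initialize: acc = 0
Initialize: k = 7
Entering loop: while k > 0:
After iteration 1: acc = 7, k = 6
After iteration 2: acc = 13, k = 5
After iteration 3: acc = 18, k = 4
After iteration 4: acc = 22, k = 3
After iteration 5: acc = 25, k = 2
After iteration 6: acc = 27, k = 1
After iteration 7: acc = 28, k = 0
Loop ends.

Final answer: 28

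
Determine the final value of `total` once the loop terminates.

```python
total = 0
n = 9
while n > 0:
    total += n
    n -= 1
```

Let's trace through this code step by step.

Initialize: total = 0
Initialize: n = 9
Entering loop: while n > 0:
After iteration 1: total = 9, n = 8
After iteration 2: total = 17, n = 7
After iteration 3: total = 24, n = 6
After iteration 4: total = 30, n = 5
After iteration 5: total = 35, n = 4
After iteration 6: total = 39, n = 3
After iteration 7: total = 42, n = 2
After iteration 8: total = 44, n = 1
After iteration 9: total = 45, n = 0
Loop ends.

Final answer: 45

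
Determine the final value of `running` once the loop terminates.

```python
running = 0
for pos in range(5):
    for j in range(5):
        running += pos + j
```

Let's trace through this code step by step.

Initialize: running = 0
Entering loop: for pos in range(5):
After iteration 1: pos = 0, running = 10
After iteration 2: pos = 1, running = 25
After iteration 3: pos = 2, running = 45
After iteration 4: pos = 3, running = 70
After iteration 5: pos = 4, running = 100
Loop ends.

Final answer: 100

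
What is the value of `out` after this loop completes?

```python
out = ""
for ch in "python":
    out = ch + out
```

Let's trace through this code step by step.

Initialize: out = ''
Entering loop: for ch in "python":
After iteration 1: ch = 'p', out = 'p'
After iteration 2: ch = 'y', out = 'yp'
After iteration 3: ch = 't', out = 'typ'
After iteration 4: ch = 'h', out = 'htyp'
After iteration 5: ch = 'o', out = 'ohtyp'
After iteration 6: ch = 'n', out = 'nohtyp'
Loop ends.

Final answer: 'nohtyp'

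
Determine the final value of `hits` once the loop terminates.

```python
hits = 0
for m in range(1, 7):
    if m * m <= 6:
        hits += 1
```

Let's trace through this code step by step.

Initialize: hits = 0
Entering loop: for m in range(1, 7):
After iteration 1: m = 1, hits = 1
After iteration 2: m = 2, hits = 2
After iteration 3: m = 3, hits = 2
After iteration 4: m = 4, hits = 2
After iteration 5: m = 5, hits = 2
After iteration 6: m = 6, hits = 2
Loop ends.

Final answer: 2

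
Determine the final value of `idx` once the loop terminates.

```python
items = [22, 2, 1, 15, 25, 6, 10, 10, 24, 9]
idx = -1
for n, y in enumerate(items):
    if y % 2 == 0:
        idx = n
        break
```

Let's trace through this code step by step.

Initialize: items = [22, 2, 1, 15, 25, 6, 10, 10, 24, 9]
Initialize: idx = -1
Entering loop: for n, y in enumerate(items):
After iteration 1: n = 0, y = 22, idx = 0
Loop ends.

Final answer: 0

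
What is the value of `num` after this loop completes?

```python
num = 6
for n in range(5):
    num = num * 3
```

Let's trace through this code step by step.

Initialize: num = 6
Entering loop: for n in range(5):
After iteration 1: n = 0, num = 18
After iteration 2: n = 1, num = 54
After iteration 3: n = 2, num = 162
After iteration 4: n = 3, num = 486
After iteration 5: n = 4, num = 1458
Loop ends.

Final answer: 1458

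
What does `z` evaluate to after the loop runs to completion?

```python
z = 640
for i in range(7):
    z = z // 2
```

Let's trace through this code step by step.

Initialize: z = 640
Entering loop: for i in range(7):
After iteration 1: i = 0, z = 320
After iteration 2: i = 1, z = 160
After iteration 3: i = 2, z = 80
After iteration 4: i = 3, z = 40
After iteration 5: i = 4, z = 20
After iteration 6: i = 5, z = 10
After iteration 7: i = 6, z = 5
Loop ends.

Final answer: 5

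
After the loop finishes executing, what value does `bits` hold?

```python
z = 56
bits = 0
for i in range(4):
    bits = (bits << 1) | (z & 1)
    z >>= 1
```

Let's trace through this code step by step.

Initialize: z = 56
Initialize: bits = 0
Entering loop: for i in range(4):
After iteration 1: i = 0, z = 28, bits = 0
After iteration 2: i = 1, z = 14, bits = 0
After iteration 3: i = 2, z = 7, bits = 0
After iteration 4: i = 3, z = 3, bits = 1
Loop ends.

Final answer: 1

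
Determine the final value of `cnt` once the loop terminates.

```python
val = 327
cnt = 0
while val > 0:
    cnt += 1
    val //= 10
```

Let's trace through this code step by step.

Initialize: val = 327
Initialize: cnt = 0
Entering loop: while val > 0:
After iteration 1: val = 32, cnt = 1
After iteration 2: val = 3, cnt = 2
After iteration 3: val = 0, cnt = 3
Loop ends.

Final answer: 3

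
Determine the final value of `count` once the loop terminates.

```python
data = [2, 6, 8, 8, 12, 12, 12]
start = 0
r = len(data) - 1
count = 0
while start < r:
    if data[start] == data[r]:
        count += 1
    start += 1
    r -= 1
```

Let's trace through this code step by step.

Initialize: data = [2, 6, 8, 8, 12, 12, 12]
Initialize: start = 0
Initialize: r = 6
Initialize: count = 0
Entering loop: while start < r:
After iteration 1: start = 1, r = 5, count = 0
After iteration 2: start = 2, r = 4, count = 0
After iteration 3: start = 3, r = 3, count = 0
Loop ends.

Final answer: 0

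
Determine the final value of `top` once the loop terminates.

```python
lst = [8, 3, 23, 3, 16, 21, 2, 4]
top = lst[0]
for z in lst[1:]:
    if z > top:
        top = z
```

Let's trace through this code step by step.

Initialize: lst = [8, 3, 23, 3, 16, 21, 2, 4]
Initialize: top = 8
Entering loop: for z in lst[1:]:
After iteration 1: z = 3, top = 8
After iteration 2: z = 23, top = 23
After iteration 3: z = 3, top = 23
After iteration 4: z = 16, top = 23
After iteration 5: z = 21, top = 23
After iteration 6: z = 2, top = 23
After iteration 7: z = 4, top = 23
Loop ends.

Final answer: 23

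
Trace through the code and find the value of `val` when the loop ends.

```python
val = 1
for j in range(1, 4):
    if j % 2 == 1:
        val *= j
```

Let's trace through this code step by step.

Initialize: val = 1
Entering loop: for j in range(1, 4):
After iteration 1: j = 1, val = 1
After iteration 2: j = 2, val = 1
After iteration 3: j = 3, val = 3
Loop ends.

Final answer: 3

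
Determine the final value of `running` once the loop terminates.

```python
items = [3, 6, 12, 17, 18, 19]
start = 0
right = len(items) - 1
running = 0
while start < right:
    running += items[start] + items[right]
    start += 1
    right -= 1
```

Let's trace through this code step by step.

Initialize: items = [3, 6, 12, 17, 18, 19]
Initialize: start = 0
Initialize: right = 5
Initialize: running = 0
Entering loop: while start < right:
After iteration 1: start = 1, right = 4, running = 22
After iteration 2: start = 2, right = 3, running = 46
After iteration 3: start = 3, right = 2, running = 75
Loop ends.

Final answer: 75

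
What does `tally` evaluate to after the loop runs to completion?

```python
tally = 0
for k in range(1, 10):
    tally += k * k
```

Let's trace through this code step by step.

Initialize: tally = 0
Entering loop: for k in range(1, 10):
After iteration 1: k = 1, tally = 1
After iteration 2: k = 2, tally = 5
After iteration 3: k = 3, tally = 14
After iteration 4: k = 4, tally = 30
After iteration 5: k = 5, tally = 55
After iteration 6: k = 6, tally = 91
After iteration 7: k = 7, tally = 140
After iteration 8: k = 8, tally = 204
After iteration 9: k = 9, tally = 285
Loop ends.

Final answer: 285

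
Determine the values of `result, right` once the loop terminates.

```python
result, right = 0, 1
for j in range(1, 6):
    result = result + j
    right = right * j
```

Let's trace through this code step by step.

Initialize: result = 0
Initialize: right = 1
Entering loop: for j in range(1, 6):
After iteration 1: j = 1, result = 1, right = 1
After iteration 2: j = 2, result = 3, right = 2
After iteration 3: j = 3, result = 6, right = 6
After iteration 4: j = 4, result = 10, right = 24
After iteration 5: j = 5, result = 15, right = 120
Loop ends.

Final answer: 15, 120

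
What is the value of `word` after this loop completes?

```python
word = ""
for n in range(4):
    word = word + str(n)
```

Let's trace through this code step by step.

Initialize: word = ''
Entering loop: for n in range(4):
After iteration 1: n = 0, word = '0'
After iteration 2: n = 1, word = '01'
After iteration 3: n = 2, word = '012'
After iteration 4: n = 3, word = '0123'
Loop ends.

Final answer: '0123'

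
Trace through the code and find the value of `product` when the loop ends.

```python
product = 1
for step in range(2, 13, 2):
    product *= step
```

Let's trace through this code step by step.

Initialize: product = 1
Entering loop: for step in range(2, 13, 2):
After iteration 1: step = 2, product = 2
After iteration 2: step = 4, product = 8
After iteration 3: step = 6, product = 48
After iteration 4: step = 8, product = 384
After iteration 5: step = 10, product = 3840
After iteration 6: step = 12, product = 46080
Loop ends.

Final answer: 46080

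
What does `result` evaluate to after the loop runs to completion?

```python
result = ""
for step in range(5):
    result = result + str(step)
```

Let's trace through this code step by step.

Initialize: result = ''
Entering loop: for step in range(5):
After iteration 1: step = 0, result = '0'
After iteration 2: step = 1, result = '01'
After iteration 3: step = 2, result = '012'
After iteration 4: step = 3, result = '0123'
After iteration 5: step = 4, result = '01234'
Loop ends.

Final answer: '01234'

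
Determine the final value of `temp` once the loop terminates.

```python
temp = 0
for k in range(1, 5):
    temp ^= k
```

Let's trace through this code step by step.

Initialize: temp = 0
Entering loop: for k in range(1, 5):
After iteration 1: k = 1, temp = 1
After iteration 2: k = 2, temp = 3
After iteration 3: k = 3, temp = 0
After iteration 4: k = 4, temp = 4
Loop ends.

Final answer: 4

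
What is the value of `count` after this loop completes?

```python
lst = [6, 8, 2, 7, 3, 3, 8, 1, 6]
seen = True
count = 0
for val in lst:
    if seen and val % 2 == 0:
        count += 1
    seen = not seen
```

Let's trace through this code step by step.

Initialize: lst = [6, 8, 2, 7, 3, 3, 8, 1, 6]
Initialize: seen = True
Initialize: count = 0
Entering loop: for val in lst:
After iteration 1: val = 6, seen = False, count = 1
After iteration 2: val = 8, seen = True, count = 1
After iteration 3: val = 2, seen = False, count = 2
After iteration 4: val = 7, seen = True, count = 2
After iteration 5: val = 3, seen = False, count = 2
After iteration 6: val = 3, seen = True, count = 2
After iteration 7: val = 8, seen = False, count = 3
After iteration 8: val = 1, seen = True, count = 3
After iteration 9: val = 6, seen = False, count = 4
Loop ends.

Final answer: 4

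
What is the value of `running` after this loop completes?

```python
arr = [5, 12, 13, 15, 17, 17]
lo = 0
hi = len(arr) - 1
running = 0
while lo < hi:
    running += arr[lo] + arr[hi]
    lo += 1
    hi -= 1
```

Let's trace through this code step by step.

Initialize: arr = [5, 12, 13, 15, 17, 17]
Initialize: lo = 0
Initialize: hi = 5
Initialize: running = 0
Entering loop: while lo < hi:
After iteration 1: lo = 1, hi = 4, running = 22
After iteration 2: lo = 2, hi = 3, running = 51
After iteration 3: lo = 3, hi = 2, running = 79
Loop ends.

Final answer: 79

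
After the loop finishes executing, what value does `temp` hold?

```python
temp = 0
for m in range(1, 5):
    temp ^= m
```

Let's trace through this code step by step.

Initialize: temp = 0
Entering loop: for m in range(1, 5):
After iteration 1: m = 1, temp = 1
After iteration 2: m = 2, temp = 3
After iteration 3: m = 3, temp = 0
After iteration 4: m = 4, temp = 4
Loop ends.

Final answer: 4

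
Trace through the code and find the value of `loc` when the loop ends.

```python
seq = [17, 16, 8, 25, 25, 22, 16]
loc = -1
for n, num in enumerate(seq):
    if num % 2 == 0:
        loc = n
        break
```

Let's trace through this code step by step.

Initialize: seq = [17, 16, 8, 25, 25, 22, 16]
Initialize: loc = -1
Entering loop: for n, num in enumerate(seq):
After iteration 1: n = 0, num = 17, loc = -1
After iteration 2: n = 1, num = 16, loc = 1
Loop ends.

Final answer: 1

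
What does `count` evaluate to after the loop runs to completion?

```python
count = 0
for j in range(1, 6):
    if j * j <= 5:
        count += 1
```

Let's trace through this code step by step.

Initialize: count = 0
Entering loop: for j in range(1, 6):
After iteration 1: j = 1, count = 1
After iteration 2: j = 2, count = 2
After iteration 3: j = 3, count = 2
After iteration 4: j = 4, count = 2
After iteration 5: j = 5, count = 2
Loop ends.

Final answer: 2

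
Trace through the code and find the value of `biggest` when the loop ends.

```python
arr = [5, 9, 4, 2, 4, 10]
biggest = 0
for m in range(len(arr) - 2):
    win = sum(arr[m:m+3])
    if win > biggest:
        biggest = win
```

Let's trace through this code step by step.

Initialize: arr = [5, 9, 4, 2, 4, 10]
Initialize: biggest = 0
Entering loop: for m in range(len(arr) - 2):
After iteration 1: m = 0, biggest = 18, win = 18
After iteration 2: m = 1, biggest = 18, win = 15
After iteration 3: m = 2, biggest = 18, win = 10
After iteration 4: m = 3, biggest = 18, win = 16
Loop ends.

Final answer: 18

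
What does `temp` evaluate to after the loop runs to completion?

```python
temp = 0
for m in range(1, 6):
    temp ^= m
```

Let's trace through this code step by step.

Initialize: temp = 0
Entering loop: for m in range(1, 6):
After iteration 1: m = 1, temp = 1
After iteration 2: m = 2, temp = 3
After iteration 3: m = 3, temp = 0
After iteration 4: m = 4, temp = 4
After iteration 5: m = 5, temp = 1
Loop ends.

Final answer: 1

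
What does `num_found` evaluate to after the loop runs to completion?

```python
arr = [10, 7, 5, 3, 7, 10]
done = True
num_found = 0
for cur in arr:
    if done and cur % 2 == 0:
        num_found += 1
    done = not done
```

Let's trace through this code step by step.

Initialize: arr = [10, 7, 5, 3, 7, 10]
Initialize: done = True
Initialize: num_found = 0
Entering loop: for cur in arr:
After iteration 1: cur = 10, done = False, num_found = 1
After iteration 2: cur = 7, done = True, num_found = 1
After iteration 3: cur = 5, done = False, num_found = 1
After iteration 4: cur = 3, done = True, num_found = 1
After iteration 5: cur = 7, done = False, num_found = 1
After iteration 6: cur = 10, done = True, num_found = 1
Loop ends.

Final answer: 1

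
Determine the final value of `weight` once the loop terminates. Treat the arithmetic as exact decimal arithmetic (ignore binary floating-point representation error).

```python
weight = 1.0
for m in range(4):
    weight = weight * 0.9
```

Let's trace through this code step by step.

Initialize: weight = 1.0
Entering loop: for m in range(4):
After iteration 1: m = 0, weight = 0.9
After iteration 2: m = 1, weight = 0.81
After iteration 3: m = 2, weight = 0.729
After iteration 4: m = 3, weight = 0.6561
Loop ends.

Final answer: 0.6561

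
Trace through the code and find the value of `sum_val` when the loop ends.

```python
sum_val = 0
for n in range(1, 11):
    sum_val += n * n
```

Let's trace through this code step by step.

Initialize: sum_val = 0
Entering loop: for n in range(1, 11):
After iteration 1: n = 1, sum_val = 1
After iteration 2: n = 2, sum_val = 5
After iteration 3: n = 3, sum_val = 14
After iteration 4: n = 4, sum_val = 30
After iteration 5: n = 5, sum_val = 55
After iteration 6: n = 6, sum_val = 91
After iteration 7: n = 7, sum_val = 140
After iteration 8: n = 8, sum_val = 204
After iteration 9: n = 9, sum_val = 285
After iteration 10: n = 10, sum_val = 385
Loop ends.

Final answer: 385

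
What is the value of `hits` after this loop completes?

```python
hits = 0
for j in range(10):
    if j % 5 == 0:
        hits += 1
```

Let's trace through this code step by step.

Initialize: hits = 0
Entering loop: for j in range(10):
After iteration 1: j = 0, hits = 1
After iteration 2: j = 1, hits = 1
After iteration 3: j = 2, hits = 1
After iteration 4: j = 3, hits = 1
After iteration 5: j = 4, hits = 1
After iteration 6: j = 5, hits = 2
After iteration 7: j = 6, hits = 2
After iteration 8: j = 7, hits = 2
After iteration 9: j = 8, hits = 2
After iteration 10: j = 9, hits = 2
Loop ends.

Final answer: 2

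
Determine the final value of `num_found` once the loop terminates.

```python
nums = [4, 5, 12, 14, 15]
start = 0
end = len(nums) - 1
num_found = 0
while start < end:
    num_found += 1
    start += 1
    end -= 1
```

Let's trace through this code step by step.

Initialize: nums = [4, 5, 12, 14, 15]
Initialize: start = 0
Initialize: end = 4
Initialize: num_found = 0
Entering loop: while start < end:
After iteration 1: start = 1, end = 3, num_found = 1
After iteration 2: start = 2, end = 2, num_found = 2
Loop ends.

Final answer: 2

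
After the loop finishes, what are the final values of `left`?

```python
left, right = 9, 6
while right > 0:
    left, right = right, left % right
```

Let's trace through this code step by step.

Initialize: left = 9
Initialize: right = 6
Entering loop: while right > 0:
After iteration 1: left = 6, right = 3
After iteration 2: left = 3, right = 0
Loop ends.

Final answer: 3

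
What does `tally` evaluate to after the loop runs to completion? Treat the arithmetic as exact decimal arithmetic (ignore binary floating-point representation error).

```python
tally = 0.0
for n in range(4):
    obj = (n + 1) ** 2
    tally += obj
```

Let's trace through this code step by step.

Initialize: tally = 0.0
Entering loop: for n in range(4):
After iteration 1: n = 0, tally = 1.0, obj = 1
After iteration 2: n = 1, tally = 5.0, obj = 4
After iteration 3: n = 2, tally = 14.0, obj = 9
After iteration 4: n = 3, tally = 30.0, obj = 16
Loop ends.

Final answer: 30.0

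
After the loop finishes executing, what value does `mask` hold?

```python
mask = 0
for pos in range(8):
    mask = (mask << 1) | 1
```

Let's trace through this code step by step.

Initialize: mask = 0
Entering loop: for pos in range(8):
After iteration 1: pos = 0, mask = 1
After iteration 2: pos = 1, mask = 3
After iteration 3: pos = 2, mask = 7
After iteration 4: pos = 3, mask = 15
After iteration 5: pos = 4, mask = 31
After iteration 6: pos = 5, mask = 63
After iteration 7: pos = 6, mask = 127
After iteration 8: pos = 7, mask = 255
Loop ends.

Final answer: 255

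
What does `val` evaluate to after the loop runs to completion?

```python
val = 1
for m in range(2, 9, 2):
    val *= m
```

Let's trace through this code step by step.

Initialize: val = 1
Entering loop: for m in range(2, 9, 2):
After iteration 1: m = 2, val = 2
After iteration 2: m = 4, val = 8
After iteration 3: m = 6, val = 48
After iteration 4: m = 8, val = 384
Loop ends.

Final answer: 384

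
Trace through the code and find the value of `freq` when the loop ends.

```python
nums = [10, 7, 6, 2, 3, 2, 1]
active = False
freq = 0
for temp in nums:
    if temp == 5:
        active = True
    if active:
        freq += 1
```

Let's trace through this code step by step.

Initialize: nums = [10, 7, 6, 2, 3, 2, 1]
Initialize: active = False
Initialize: freq = 0
Entering loop: for temp in nums:
After iteration 1: temp = 10, freq = 0
After iteration 2: temp = 7, freq = 0
After iteration 3: temp = 6, freq = 0
After iteration 4: temp = 2, freq = 0
After iteration 5: temp = 3, freq = 0
After iteration 6: temp = 2, freq = 0
After iteration 7: temp = 1, freq = 0
Loop ends.

Final answer: 0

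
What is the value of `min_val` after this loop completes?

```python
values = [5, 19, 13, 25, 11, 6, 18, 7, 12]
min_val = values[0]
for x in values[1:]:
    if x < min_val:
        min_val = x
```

Let's trace through this code step by step.

Initialize: values = [5, 19, 13, 25, 11, 6, 18, 7, 12]
Initialize: min_val = 5
Entering loop: for x in values[1:]:
After iteration 1: x = 19, min_val = 5
After iteration 2: x = 13, min_val = 5
After iteration 3: x = 25, min_val = 5
After iteration 4: x = 11, min_val = 5
After iteration 5: x = 6, min_val = 5
After iteration 6: x = 18, min_val = 5
After iteration 7: x = 7, min_val = 5
After iteration 8: x = 12, min_val = 5
Loop ends.

Final answer: 5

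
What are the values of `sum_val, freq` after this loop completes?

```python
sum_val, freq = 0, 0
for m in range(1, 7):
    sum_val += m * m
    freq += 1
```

Let's trace through this code step by step.

Initialize: sum_val = 0
Initialize: freq = 0
Entering loop: for m in range(1, 7):
After iteration 1: m = 1, sum_val = 1, freq = 1
After iteration 2: m = 2, sum_val = 5, freq = 2
After iteration 3: m = 3, sum_val = 14, freq = 3
After iteration 4: m = 4, sum_val = 30, freq = 4
After iteration 5: m = 5, sum_val = 55, freq = 5
After iteration 6: m = 6, sum_val = 91, freq = 6
Loop ends.

Final answer: 91, 6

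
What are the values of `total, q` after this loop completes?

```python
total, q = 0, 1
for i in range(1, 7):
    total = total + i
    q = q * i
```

Let's trace through this code step by step.

Initialize: total = 0
Initialize: q = 1
Entering loop: for i in range(1, 7):
After iteration 1: i = 1, total = 1, q = 1
After iteration 2: i = 2, total = 3, q = 2
After iteration 3: i = 3, total = 6, q = 6
After iteration 4: i = 4, total = 10, q = 24
After iteration 5: i = 5, total = 15, q = 120
After iteration 6: i = 6, total = 21, q = 720
Loop ends.

Final answer: 21, 720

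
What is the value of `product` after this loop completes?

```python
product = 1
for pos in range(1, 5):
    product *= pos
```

Let's trace through this code step by step.

Initialize: product = 1
Entering loop: for pos in range(1, 5):
After iteration 1: pos = 1, product = 1
After iteration 2: pos = 2, product = 2
After iteration 3: pos = 3, product = 6
After iteration 4: pos = 4, product = 24
Loop ends.

Final answer: 24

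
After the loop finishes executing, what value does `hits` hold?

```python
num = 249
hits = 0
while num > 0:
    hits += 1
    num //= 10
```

Let's trace through this code step by step.

Initialize: num = 249
Initialize: hits = 0
Entering loop: while num > 0:
After iteration 1: num = 24, hits = 1
After iteration 2: num = 2, hits = 2
After iteration 3: num = 0, hits = 3
Loop ends.

Final answer: 3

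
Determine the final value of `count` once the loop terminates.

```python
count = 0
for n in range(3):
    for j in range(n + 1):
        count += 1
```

Let's trace through this code step by step.

Initialize: count = 0
Entering loop: for n in range(3):
After iteration 1: n = 0, count = 1, j = 0
After iteration 2: n = 1, count = 3, j = 1
After iteration 3: n = 2, count = 6, j = 2
Loop ends.

Final answer: 6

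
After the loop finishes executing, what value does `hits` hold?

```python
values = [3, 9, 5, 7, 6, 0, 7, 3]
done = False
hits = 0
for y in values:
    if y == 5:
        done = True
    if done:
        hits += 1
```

Let's trace through this code step by step.

Initialize: values = [3, 9, 5, 7, 6, 0, 7, 3]
Initialize: done = False
Initialize: hits = 0
Entering loop: for y in values:
After iteration 1: y = 3, done = False, hits = 0
After iteration 2: y = 9, done = False, hits = 0
After iteration 3: y = 5, done = True, hits = 1
After iteration 4: y = 7, done = True, hits = 2
After iteration 5: y = 6, done = True, hits = 3
After iteration 6: y = 0, done = True, hits = 4
After iteration 7: y = 7, done = True, hits = 5
After iteration 8: y = 3, done = True, hits = 6
Loop ends.

Final answer: 6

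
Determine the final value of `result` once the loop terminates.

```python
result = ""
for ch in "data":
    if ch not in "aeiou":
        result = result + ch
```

Let's trace through this code step by step.

Initialize: result = ''
Entering loop: for ch in "data":
After iteration 1: ch = 'd', result = 'd'
After iteration 2: ch = 'a', result = 'd'
After iteration 3: ch = 't', result = 'dt'
After iteration 4: ch = 'a', result = 'dt'
Loop ends.

Final answer: 'dt'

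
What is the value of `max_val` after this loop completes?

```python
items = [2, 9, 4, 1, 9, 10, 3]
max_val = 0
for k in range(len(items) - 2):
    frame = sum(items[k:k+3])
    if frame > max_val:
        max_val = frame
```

Let's trace through this code step by step.

Initialize: items = [2, 9, 4, 1, 9, 10, 3]
Initialize: max_val = 0
Entering loop: for k in range(len(items) - 2):
After iteration 1: k = 0, max_val = 15, frame = 15
After iteration 2: k = 1, max_val = 15, frame = 14
After iteration 3: k = 2, max_val = 15, frame = 14
After iteration 4: k = 3, max_val = 20, frame = 20
After iteration 5: k = 4, max_val = 22, frame = 22
Loop ends.

Final answer: 22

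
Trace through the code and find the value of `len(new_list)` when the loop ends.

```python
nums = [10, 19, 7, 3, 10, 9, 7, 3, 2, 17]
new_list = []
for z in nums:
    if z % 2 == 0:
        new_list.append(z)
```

Let's trace through this code step by step.

Initialize: nums = [10, 19, 7, 3, 10, 9, 7, 3, 2, 17]
Initialize: new_list = []
Entering loop: for z in nums:
After iteration 1: z = 10, new_list = [10]
After iteration 2: z = 19, new_list = [10]
After iteration 3: z = 7, new_list = [10]
After iteration 4: z = 3, new_list = [10]
After iteration 5: z = 10, new_list = [10, 10]
After iteration 6: z = 9, new_list = [10, 10]
After iteration 7: z = 7, new_list = [10, 10]
After iteration 8: z = 3, new_list = [10, 10]
After iteration 9: z = 2, new_list = [10, 10, 2]
After iteration 10: z = 17, new_list = [10, 10, 2]
Loop ends.
len(new_list) = 3

Final answer: 3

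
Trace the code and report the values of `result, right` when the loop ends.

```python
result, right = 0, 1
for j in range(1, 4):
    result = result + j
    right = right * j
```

Let's trace through this code step by step.

Initialize: result = 0
Initialize: right = 1
Entering loop: for j in range(1, 4):
After iteration 1: j = 1, result = 1, right = 1
After iteration 2: j = 2, result = 3, right = 2
After iteration 3: j = 3, result = 6, right = 6
Loop ends.

Final answer: 6, 6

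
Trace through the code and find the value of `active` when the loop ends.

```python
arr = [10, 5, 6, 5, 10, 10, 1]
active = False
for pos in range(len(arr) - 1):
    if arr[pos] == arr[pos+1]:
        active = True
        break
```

Let's trace through this code step by step.

Initialize: arr = [10, 5, 6, 5, 10, 10, 1]
Initialize: active = False
Entering loop: for pos in range(len(arr) - 1):
After iteration 1: pos = 0, active = False
After iteration 2: pos = 1, active = False
After iteration 3: pos = 2, active = False
After iteration 4: pos = 3, active = False
After iteration 5: pos = 4, active = True
Loop ends.

Final answer: True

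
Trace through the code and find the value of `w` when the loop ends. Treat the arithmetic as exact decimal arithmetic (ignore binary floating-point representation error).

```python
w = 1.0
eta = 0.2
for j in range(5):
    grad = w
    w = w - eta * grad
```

Let's trace through this code step by step.

Initialize: w = 1.0
Initialize: eta = 0.2
Entering loop: for j in range(5):
After iteration 1: j = 0, w = 0.8, grad = 1.0
After iteration 2: j = 1, w = 0.64, grad = 0.8
After iteration 3: j = 2, w = 0.512, grad = 0.64
After iteration 4: j = 3, w = 0.4096, grad = 0.512
After iteration 5: j = 4, w = 0.32768, grad = 0.4096
Loop ends.

Final answer: 0.32768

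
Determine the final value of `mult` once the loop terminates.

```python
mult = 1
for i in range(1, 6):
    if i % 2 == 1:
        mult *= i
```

Let's trace through this code step by step.

Initialize: mult = 1
Entering loop: for i in range(1, 6):
After iteration 1: i = 1, mult = 1
After iteration 2: i = 2, mult = 1
After iteration 3: i = 3, mult = 3
After iteration 4: i = 4, mult = 3
After iteration 5: i = 5, mult = 15
Loop ends.

Final answer: 15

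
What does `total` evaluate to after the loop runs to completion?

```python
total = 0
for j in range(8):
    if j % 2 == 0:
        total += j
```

Let's trace through this code step by step.

Initialize: total = 0
Entering loop: for j in range(8):
After iteration 1: j = 0, total = 0
After iteration 2: j = 1, total = 0
After iteration 3: j = 2, total = 2
After iteration 4: j = 3, total = 2
After iteration 5: j = 4, total = 6
After iteration 6: j = 5, total = 6
After iteration 7: j = 6, total = 12
After iteration 8: j = 7, total = 12
Loop ends.

Final answer: 12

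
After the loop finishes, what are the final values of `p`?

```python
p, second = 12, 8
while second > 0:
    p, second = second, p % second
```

Let's trace through this code step by step.

Initialize: p = 12
Initialize: second = 8
Entering loop: while second > 0:
After iteration 1: p = 8, second = 4
After iteration 2: p = 4, second = 0
Loop ends.

Final answer: 4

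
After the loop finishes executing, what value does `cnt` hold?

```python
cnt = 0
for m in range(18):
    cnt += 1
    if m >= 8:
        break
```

Let's trace through this code step by step.

Initialize: cnt = 0
Entering loop: for m in range(18):
After iteration 1: m = 0, cnt = 1
After iteration 2: m = 1, cnt = 2
After iteration 3: m = 2, cnt = 3
After iteration 4: m = 3, cnt = 4
After iteration 5: m = 4, cnt = 5
After iteration 6: m = 5, cnt = 6
After iteration 7: m = 6, cnt = 7
After iteration 8: m = 7, cnt = 8
After iteration 9: m = 8, cnt = 9
Loop ends.

Final answer: 9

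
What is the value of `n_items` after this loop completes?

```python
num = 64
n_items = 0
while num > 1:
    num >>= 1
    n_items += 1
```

Let's trace through this code step by step.

Initialize: num = 64
Initialize: n_items = 0
Entering loop: while num > 1:
After iteration 1: num = 32, n_items = 1
After iteration 2: num = 16, n_items = 2
After iteration 3: num = 8, n_items = 3
After iteration 4: num = 4, n_items = 4
After iteration 5: num = 2, n_items = 5
After iteration 6: num = 1, n_items = 6
Loop ends.

Final answer: 6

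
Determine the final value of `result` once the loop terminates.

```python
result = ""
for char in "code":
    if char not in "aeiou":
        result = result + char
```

Let's trace through this code step by step.

Initialize: result = ''
Entering loop: for char in "code":
After iteration 1: char = 'c', result = 'c'
After iteration 2: char = 'o', result = 'c'
After iteration 3: char = 'd', result = 'cd'
After iteration 4: char = 'e', result = 'cd'
Loop ends.

Final answer: 'cd'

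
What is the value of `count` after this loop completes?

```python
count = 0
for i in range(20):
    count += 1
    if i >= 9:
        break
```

Let's trace through this code step by step.

Initialize: count = 0
Entering loop: for i in range(20):
After iteration 1: i = 0, count = 1
After iteration 2: i = 1, count = 2
After iteration 3: i = 2, count = 3
After iteration 4: i = 3, count = 4
After iteration 5: i = 4, count = 5
After iteration 6: i = 5, count = 6
After iteration 7: i = 6, count = 7
After iteration 8: i = 7, count = 8
After iteration 9: i = 8, count = 9
After iteration 10: i = 9, count = 10
Loop ends.

Final answer: 10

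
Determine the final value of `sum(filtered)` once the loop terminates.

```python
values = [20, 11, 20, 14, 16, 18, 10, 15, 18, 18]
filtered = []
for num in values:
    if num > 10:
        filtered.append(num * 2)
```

Let's trace through this code step by step.

Initialize: values = [20, 11, 20, 14, 16, 18, 10, 15, 18, 18]
Initialize: filtered = []
Entering loop: for num in values:
After iteration 1: num = 20, filtered = [40]
After iteration 2: num = 11, filtered = [40, 22]
After iteration 3: num = 20, filtered = [40, 22, 40]
After iteration 4: num = 14, filtered = [40, 22, 40, 28]
After iteration 5: num = 16, filtered = [40, 22, 40, 28, 32]
After iteration 6: num = 18, filtered = [40, 22, 40, 28, 32, 36]
After iteration 7: num = 10, filtered = [40, 22, 40, 28, 32, 36]
After iteration 8: num = 15, filtered = [40, 22, 40, 28, 32, 36, 30]
After iteration 9: num = 18, filtered = [40, 22, 40, 28, 32, 36, 30, 36]
After iteration 10: num = 18, filtered = [40, 22, 40, 28, 32, 36, 30, 36, 36]
Loop ends.
sum(filtered) = 300

Final answer: 300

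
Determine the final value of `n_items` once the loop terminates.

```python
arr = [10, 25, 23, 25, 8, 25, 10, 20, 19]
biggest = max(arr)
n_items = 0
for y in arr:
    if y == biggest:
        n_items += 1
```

Let's trace through this code step by step.

Initialize: arr = [10, 25, 23, 25, 8, 25, 10, 20, 19]
Initialize: biggest = 25
Initialize: n_items = 0
Entering loop: for y in arr:
After iteration 1: y = 10, n_items = 0
After iteration 2: y = 25, n_items = 1
After iteration 3: y = 23, n_items = 1
After iteration 4: y = 25, n_items = 2
After iteration 5: y = 8, n_items = 2
After iteration 6: y = 25, n_items = 3
After iteration 7: y = 10, n_items = 3
After iteration 8: y = 20, n_items = 3
After iteration 9: y = 19, n_items = 3
Loop ends.

Final answer: 3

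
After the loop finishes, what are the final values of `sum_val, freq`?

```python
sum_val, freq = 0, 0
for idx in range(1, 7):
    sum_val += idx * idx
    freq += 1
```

Let's trace through this code step by step.

Initialize: sum_val = 0
Initialize: freq = 0
Entering loop: for idx in range(1, 7):
After iteration 1: idx = 1, sum_val = 1, freq = 1
After iteration 2: idx = 2, sum_val = 5, freq = 2
After iteration 3: idx = 3, sum_val = 14, freq = 3
After iteration 4: idx = 4, sum_val = 30, freq = 4
After iteration 5: idx = 5, sum_val = 55, freq = 5
After iteration 6: idx = 6, sum_val = 91, freq = 6
Loop ends.

Final answer: 91, 6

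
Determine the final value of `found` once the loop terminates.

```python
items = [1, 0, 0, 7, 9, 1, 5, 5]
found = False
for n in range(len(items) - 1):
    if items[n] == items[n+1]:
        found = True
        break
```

Let's trace through this code step by step.

Initialize: items = [1, 0, 0, 7, 9, 1, 5, 5]
Initialize: found = False
Entering loop: for n in range(len(items) - 1):
After iteration 1: n = 0, found = False
After iteration 2: n = 1, found = True
Loop ends.

Final answer: True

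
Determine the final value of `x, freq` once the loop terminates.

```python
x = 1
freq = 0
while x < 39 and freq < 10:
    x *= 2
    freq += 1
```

Let's trace through this code step by step.

Initialize: x = 1
Initialize: freq = 0
Entering loop: while x < 39 and freq < 10:
After iteration 1: x = 2, freq = 1
After iteration 2: x = 4, freq = 2
After iteration 3: x = 8, freq = 3
After iteration 4: x = 16, freq = 4
After iteration 5: x = 32, freq = 5
After iteration 6: x = 64, freq = 6
Loop ends.

Final answer: 64, 6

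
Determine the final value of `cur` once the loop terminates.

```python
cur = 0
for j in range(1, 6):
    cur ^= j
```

Let's trace through this code step by step.

Initialize: cur = 0
Entering loop: for j in range(1, 6):
After iteration 1: j = 1, cur = 1
After iteration 2: j = 2, cur = 3
After iteration 3: j = 3, cur = 0
After iteration 4: j = 4, cur = 4
After iteration 5: j = 5, cur = 1
Loop ends.

Final answer: 1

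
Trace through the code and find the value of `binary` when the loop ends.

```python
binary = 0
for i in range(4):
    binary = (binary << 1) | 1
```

Let's trace through this code step by step.

Initialize: binary = 0
Entering loop: for i in range(4):
After iteration 1: i = 0, binary = 1
After iteration 2: i = 1, binary = 3
After iteration 3: i = 2, binary = 7
After iteration 4: i = 3, binary = 15
Loop ends.

Final answer: 15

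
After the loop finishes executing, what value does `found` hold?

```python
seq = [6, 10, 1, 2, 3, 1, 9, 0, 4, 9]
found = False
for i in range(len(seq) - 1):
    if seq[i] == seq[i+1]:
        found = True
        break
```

Let's trace through this code step by step.

Initialize: seq = [6, 10, 1, 2, 3, 1, 9, 0, 4, 9]
Initialize: found = False
Entering loop: for i in range(len(seq) - 1):
After iteration 1: i = 0, found = False
After iteration 2: i = 1, found = False
After iteration 3: i = 2, found = False
After iteration 4: i = 3, found = False
After iteration 5: i = 4, found = False
After iteration 6: i = 5, found = False
After iteration 7: i = 6, found = False
After iteration 8: i = 7, found = False
After iteration 9: i = 8, found = False
Loop ends.

Final answer: False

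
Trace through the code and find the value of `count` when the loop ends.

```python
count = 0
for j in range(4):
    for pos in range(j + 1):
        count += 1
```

Let's trace through this code step by step.

Initialize: count = 0
Entering loop: for j in range(4):
After iteration 1: j = 0, count = 1, pos = 0
After iteration 2: j = 1, count = 3, pos = 1
After iteration 3: j = 2, count = 6, pos = 2
After iteration 4: j = 3, count = 10, pos = 3
Loop ends.

Final answer: 10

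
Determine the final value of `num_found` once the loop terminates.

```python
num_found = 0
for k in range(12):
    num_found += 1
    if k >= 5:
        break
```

Let's trace through this code step by step.

Initialize: num_found = 0
Entering loop: for k in range(12):
After iteration 1: k = 0, num_found = 1
After iteration 2: k = 1, num_found = 2
After iteration 3: k = 2, num_found = 3
After iteration 4: k = 3, num_found = 4
After iteration 5: k = 4, num_found = 5
After iteration 6: k = 5, num_found = 6
Loop ends.

Final answer: 6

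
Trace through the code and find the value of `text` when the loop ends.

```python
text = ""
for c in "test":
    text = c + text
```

Let's trace through this code step by step.

Initialize: text = ''
Entering loop: for c in "test":
After iteration 1: c = 't', text = 't'
After iteration 2: c = 'e', text = 'et'
After iteration 3: c = 's', text = 'set'
After iteration 4: c = 't', text = 'tset'
Loop ends.

Final answer: 'tset'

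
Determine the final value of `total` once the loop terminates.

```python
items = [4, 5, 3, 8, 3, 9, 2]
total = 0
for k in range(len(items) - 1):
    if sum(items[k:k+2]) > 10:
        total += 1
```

Let's trace through this code step by step.

Initialize: items = [4, 5, 3, 8, 3, 9, 2]
Initialize: total = 0
Entering loop: for k in range(len(items) - 1):
After iteration 1: k = 0, total = 0
After iteration 2: k = 1, total = 0
After iteration 3: k = 2, total = 1
After iteration 4: k = 3, total = 2
After iteration 5: k = 4, total = 3
After iteration 6: k = 5, total = 4
Loop ends.

Final answer: 4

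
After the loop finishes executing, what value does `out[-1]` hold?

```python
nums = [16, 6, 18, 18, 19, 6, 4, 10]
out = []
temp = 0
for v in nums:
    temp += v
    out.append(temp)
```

Let's trace through this code step by step.

Initialize: nums = [16, 6, 18, 18, 19, 6, 4, 10]
Initialize: out = []
Initialize: temp = 0
Entering loop: for v in nums:
After iteration 1: v = 16, out = [16], temp = 16
After iteration 2: v = 6, out = [16, 22], temp = 22
After iteration 3: v = 18, out = [16, 22, 40], temp = 40
After iteration 4: v = 18, out = [16, 22, 40, 58], temp = 58
After iteration 5: v = 19, out = [16, 22, 40, 58, 77], temp = 77
After iteration 6: v = 6, out = [16, 22, 40, 58, 77, 83], temp = 83
After iteration 7: v = 4, out = [16, 22, 40, 58, 77, 83, 87], temp = 87
After iteration 8: v = 10, out = [16, 22, 40, 58, 77, 83, 87, 97], temp = 97
Loop ends.
out[-1] = 97

Final answer: 97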